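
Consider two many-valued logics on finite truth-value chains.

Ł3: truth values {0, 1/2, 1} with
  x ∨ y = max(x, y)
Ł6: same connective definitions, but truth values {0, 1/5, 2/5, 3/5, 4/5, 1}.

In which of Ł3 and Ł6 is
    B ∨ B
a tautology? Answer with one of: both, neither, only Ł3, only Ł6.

In Ł3: at B = 0 the value is 0 — not a tautology.
In Ł6: at B = 0 the value is 0 — not a tautology.

neither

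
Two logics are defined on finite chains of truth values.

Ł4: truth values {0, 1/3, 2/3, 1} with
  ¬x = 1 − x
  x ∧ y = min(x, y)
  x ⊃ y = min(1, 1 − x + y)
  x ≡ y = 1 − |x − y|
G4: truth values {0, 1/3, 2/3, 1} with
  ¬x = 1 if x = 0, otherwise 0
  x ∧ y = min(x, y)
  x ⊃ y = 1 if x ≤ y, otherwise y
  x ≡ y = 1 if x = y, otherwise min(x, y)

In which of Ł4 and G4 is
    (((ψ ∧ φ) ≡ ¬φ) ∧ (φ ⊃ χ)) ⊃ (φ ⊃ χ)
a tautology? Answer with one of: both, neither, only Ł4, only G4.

both

In Ł4: every assignment gives 1 — tautology.
In G4: every assignment gives 1 — tautology.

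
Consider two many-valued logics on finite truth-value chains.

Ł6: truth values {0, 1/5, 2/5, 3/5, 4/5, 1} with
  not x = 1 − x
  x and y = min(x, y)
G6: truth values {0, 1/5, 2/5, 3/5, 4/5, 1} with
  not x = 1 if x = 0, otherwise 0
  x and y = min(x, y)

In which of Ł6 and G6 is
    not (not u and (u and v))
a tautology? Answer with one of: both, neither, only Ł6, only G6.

only G6

In Ł6: at u = 1/5, v = 1/5 the value is 4/5 — not a tautology.
In G6: every assignment gives 1 — tautology.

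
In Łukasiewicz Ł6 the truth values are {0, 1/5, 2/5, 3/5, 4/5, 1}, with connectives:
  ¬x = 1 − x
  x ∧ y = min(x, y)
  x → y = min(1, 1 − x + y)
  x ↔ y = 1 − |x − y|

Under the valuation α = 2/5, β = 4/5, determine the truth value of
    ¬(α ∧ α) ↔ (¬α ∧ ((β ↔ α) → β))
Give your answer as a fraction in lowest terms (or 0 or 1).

α ∧ α = 2/5 ∧ 2/5 = 2/5
¬(α ∧ α) = ¬2/5 = 3/5
¬α = ¬2/5 = 3/5
β ↔ α = 4/5 ↔ 2/5 = 3/5
(β ↔ α) → β = 3/5 → 4/5 = 1
¬α ∧ ((β ↔ α) → β) = 3/5 ∧ 1 = 3/5
¬(α ∧ α) ↔ (¬α ∧ ((β ↔ α) → β)) = 3/5 ↔ 3/5 = 1

1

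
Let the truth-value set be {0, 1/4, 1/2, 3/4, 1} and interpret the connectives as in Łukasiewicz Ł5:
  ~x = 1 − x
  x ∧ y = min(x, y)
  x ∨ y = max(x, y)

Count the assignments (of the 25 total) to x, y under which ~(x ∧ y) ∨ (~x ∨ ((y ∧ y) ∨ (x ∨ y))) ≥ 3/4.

value 1: 16 assignments (counts)
value 3/4: 8 assignments (counts)
value 1/2: 1 assignment
So 24 of the 25 assignments meet the threshold.

24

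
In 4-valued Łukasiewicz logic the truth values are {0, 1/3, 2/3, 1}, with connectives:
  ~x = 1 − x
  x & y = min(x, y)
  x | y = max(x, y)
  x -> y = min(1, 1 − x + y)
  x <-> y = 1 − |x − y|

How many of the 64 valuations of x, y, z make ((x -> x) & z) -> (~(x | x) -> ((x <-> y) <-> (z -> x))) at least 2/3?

62

value 1: 59 assignments (counts)
value 2/3: 3 assignments (counts)
value 1/3: 1 assignment
value 0: 1 assignment
So 62 of the 64 assignments meet the threshold.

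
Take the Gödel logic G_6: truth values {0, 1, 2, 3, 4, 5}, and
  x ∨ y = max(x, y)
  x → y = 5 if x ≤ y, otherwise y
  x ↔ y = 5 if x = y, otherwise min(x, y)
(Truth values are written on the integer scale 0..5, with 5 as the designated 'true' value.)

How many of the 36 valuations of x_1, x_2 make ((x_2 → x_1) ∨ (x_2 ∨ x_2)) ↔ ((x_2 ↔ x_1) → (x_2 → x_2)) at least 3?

33

value 5: 26 assignments (counts)
value 4: 4 assignments (counts)
value 3: 3 assignments (counts)
value 2: 2 assignments
value 1: 1 assignment
So 33 of the 36 assignments meet the threshold.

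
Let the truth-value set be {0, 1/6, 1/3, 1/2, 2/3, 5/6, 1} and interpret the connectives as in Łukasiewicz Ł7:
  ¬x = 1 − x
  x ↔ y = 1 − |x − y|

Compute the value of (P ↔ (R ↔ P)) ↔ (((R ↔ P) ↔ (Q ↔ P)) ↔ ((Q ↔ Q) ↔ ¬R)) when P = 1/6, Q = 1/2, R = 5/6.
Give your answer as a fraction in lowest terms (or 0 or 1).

R ↔ P = 5/6 ↔ 1/6 = 1/3
P ↔ (R ↔ P) = 1/6 ↔ 1/3 = 5/6
R ↔ P = 5/6 ↔ 1/6 = 1/3
Q ↔ P = 1/2 ↔ 1/6 = 2/3
(R ↔ P) ↔ (Q ↔ P) = 1/3 ↔ 2/3 = 2/3
Q ↔ Q = 1/2 ↔ 1/2 = 1
¬R = ¬5/6 = 1/6
(Q ↔ Q) ↔ ¬R = 1 ↔ 1/6 = 1/6
((R ↔ P) ↔ (Q ↔ P)) ↔ ((Q ↔ Q) ↔ ¬R) = 2/3 ↔ 1/6 = 1/2
(P ↔ (R ↔ P)) ↔ (((R ↔ P) ↔ (Q ↔ P)) ↔ ((Q ↔ Q) ↔ ¬R)) = 5/6 ↔ 1/2 = 2/3

2/3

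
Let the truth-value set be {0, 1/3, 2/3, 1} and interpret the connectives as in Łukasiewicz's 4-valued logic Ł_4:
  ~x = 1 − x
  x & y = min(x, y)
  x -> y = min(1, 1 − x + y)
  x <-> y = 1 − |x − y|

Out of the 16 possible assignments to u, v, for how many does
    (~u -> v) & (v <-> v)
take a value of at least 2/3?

u = 0, v = 0 ↦ 0  <
u = 0, v = 1/3 ↦ 1/3  <
u = 0, v = 2/3 ↦ 2/3  ≥
u = 0, v = 1 ↦ 1  ≥
u = 1/3, v = 0 ↦ 1/3  <
u = 1/3, v = 1/3 ↦ 2/3  ≥
u = 1/3, v = 2/3 ↦ 1  ≥
u = 1/3, v = 1 ↦ 1  ≥
u = 2/3, v = 0 ↦ 2/3  ≥
u = 2/3, v = 1/3 ↦ 1  ≥
u = 2/3, v = 2/3 ↦ 1  ≥
u = 2/3, v = 1 ↦ 1  ≥
u = 1, v = 0 ↦ 1  ≥
u = 1, v = 1/3 ↦ 1  ≥
u = 1, v = 2/3 ↦ 1  ≥
u = 1, v = 1 ↦ 1  ≥
So 13 of the 16 assignments meet the threshold.

13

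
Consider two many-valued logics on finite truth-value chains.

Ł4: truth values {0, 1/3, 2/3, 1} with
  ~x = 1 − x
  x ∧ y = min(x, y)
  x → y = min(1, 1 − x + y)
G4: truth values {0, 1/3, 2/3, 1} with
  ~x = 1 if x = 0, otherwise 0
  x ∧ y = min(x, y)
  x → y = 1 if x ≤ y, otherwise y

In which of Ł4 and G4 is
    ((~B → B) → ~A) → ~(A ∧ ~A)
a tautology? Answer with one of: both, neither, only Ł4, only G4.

only G4

In Ł4: at A = 1/3, B = 0 the value is 2/3 — not a tautology.
In G4: every assignment gives 1 — tautology.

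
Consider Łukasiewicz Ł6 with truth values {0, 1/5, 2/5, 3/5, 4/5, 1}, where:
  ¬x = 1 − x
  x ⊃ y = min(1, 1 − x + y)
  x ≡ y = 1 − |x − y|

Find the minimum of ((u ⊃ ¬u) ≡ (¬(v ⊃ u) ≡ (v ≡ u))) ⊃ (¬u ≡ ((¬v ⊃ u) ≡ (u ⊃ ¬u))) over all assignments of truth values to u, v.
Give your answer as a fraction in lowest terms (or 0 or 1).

3/5

Take u = 0, v = 2/5:
¬u = ¬0 = 1
u ⊃ ¬u = 0 ⊃ 1 = 1
v ⊃ u = 2/5 ⊃ 0 = 3/5
¬(v ⊃ u) = ¬3/5 = 2/5
v ≡ u = 2/5 ≡ 0 = 3/5
¬(v ⊃ u) ≡ (v ≡ u) = 2/5 ≡ 3/5 = 4/5
(u ⊃ ¬u) ≡ (¬(v ⊃ u) ≡ (v ≡ u)) = 1 ≡ 4/5 = 4/5
¬u = ¬0 = 1
¬v = ¬2/5 = 3/5
¬v ⊃ u = 3/5 ⊃ 0 = 2/5
¬u = ¬0 = 1
u ⊃ ¬u = 0 ⊃ 1 = 1
(¬v ⊃ u) ≡ (u ⊃ ¬u) = 2/5 ≡ 1 = 2/5
¬u ≡ ((¬v ⊃ u) ≡ (u ⊃ ¬u)) = 1 ≡ 2/5 = 2/5
((u ⊃ ¬u) ≡ (¬(v ⊃ u) ≡ (v ≡ u))) ⊃ (¬u ≡ ((¬v ⊃ u) ≡ (u ⊃ ¬u))) = 4/5 ⊃ 2/5 = 3/5
No assignment yields a value below 3/5, so this is the minimum.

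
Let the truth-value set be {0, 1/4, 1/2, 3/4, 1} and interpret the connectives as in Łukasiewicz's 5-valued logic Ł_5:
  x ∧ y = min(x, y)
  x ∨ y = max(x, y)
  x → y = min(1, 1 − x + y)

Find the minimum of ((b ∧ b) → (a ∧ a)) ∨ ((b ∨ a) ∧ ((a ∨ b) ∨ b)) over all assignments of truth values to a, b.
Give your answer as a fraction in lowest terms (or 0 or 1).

Take a = 0, b = 1/2:
b ∧ b = 1/2 ∧ 1/2 = 1/2
a ∧ a = 0 ∧ 0 = 0
(b ∧ b) → (a ∧ a) = 1/2 → 0 = 1/2
b ∨ a = 1/2 ∨ 0 = 1/2
a ∨ b = 0 ∨ 1/2 = 1/2
(a ∨ b) ∨ b = 1/2 ∨ 1/2 = 1/2
(b ∨ a) ∧ ((a ∨ b) ∨ b) = 1/2 ∧ 1/2 = 1/2
((b ∧ b) → (a ∧ a)) ∨ ((b ∨ a) ∧ ((a ∨ b) ∨ b)) = 1/2 ∨ 1/2 = 1/2
No assignment yields a value below 1/2, so this is the minimum.

1/2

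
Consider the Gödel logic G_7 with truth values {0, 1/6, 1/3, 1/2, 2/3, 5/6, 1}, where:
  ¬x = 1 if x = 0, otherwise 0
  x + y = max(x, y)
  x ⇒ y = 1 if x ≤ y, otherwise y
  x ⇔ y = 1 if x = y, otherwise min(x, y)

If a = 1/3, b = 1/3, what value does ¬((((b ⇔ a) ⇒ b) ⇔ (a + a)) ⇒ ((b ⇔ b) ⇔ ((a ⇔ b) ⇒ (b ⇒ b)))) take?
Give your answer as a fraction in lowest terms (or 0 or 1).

b ⇔ a = 1/3 ⇔ 1/3 = 1
(b ⇔ a) ⇒ b = 1 ⇒ 1/3 = 1/3
a + a = 1/3 + 1/3 = 1/3
((b ⇔ a) ⇒ b) ⇔ (a + a) = 1/3 ⇔ 1/3 = 1
b ⇔ b = 1/3 ⇔ 1/3 = 1
a ⇔ b = 1/3 ⇔ 1/3 = 1
b ⇒ b = 1/3 ⇒ 1/3 = 1
(a ⇔ b) ⇒ (b ⇒ b) = 1 ⇒ 1 = 1
(b ⇔ b) ⇔ ((a ⇔ b) ⇒ (b ⇒ b)) = 1 ⇔ 1 = 1
(((b ⇔ a) ⇒ b) ⇔ (a + a)) ⇒ ((b ⇔ b) ⇔ ((a ⇔ b) ⇒ (b ⇒ b))) = 1 ⇒ 1 = 1
¬((((b ⇔ a) ⇒ b) ⇔ (a + a)) ⇒ ((b ⇔ b) ⇔ ((a ⇔ b) ⇒ (b ⇒ b)))) = ¬1 = 0

0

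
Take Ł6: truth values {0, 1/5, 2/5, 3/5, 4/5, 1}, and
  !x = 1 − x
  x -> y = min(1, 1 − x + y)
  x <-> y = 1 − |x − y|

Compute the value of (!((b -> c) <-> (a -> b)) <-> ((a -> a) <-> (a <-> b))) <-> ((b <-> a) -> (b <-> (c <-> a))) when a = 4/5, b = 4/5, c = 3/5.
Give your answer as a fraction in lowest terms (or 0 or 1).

1/5

b -> c = 4/5 -> 3/5 = 4/5
a -> b = 4/5 -> 4/5 = 1
(b -> c) <-> (a -> b) = 4/5 <-> 1 = 4/5
!((b -> c) <-> (a -> b)) = !4/5 = 1/5
a -> a = 4/5 -> 4/5 = 1
a <-> b = 4/5 <-> 4/5 = 1
(a -> a) <-> (a <-> b) = 1 <-> 1 = 1
!((b -> c) <-> (a -> b)) <-> ((a -> a) <-> (a <-> b)) = 1/5 <-> 1 = 1/5
b <-> a = 4/5 <-> 4/5 = 1
c <-> a = 3/5 <-> 4/5 = 4/5
b <-> (c <-> a) = 4/5 <-> 4/5 = 1
(b <-> a) -> (b <-> (c <-> a)) = 1 -> 1 = 1
(!((b -> c) <-> (a -> b)) <-> ((a -> a) <-> (a <-> b))) <-> ((b <-> a) -> (b <-> (c <-> a))) = 1/5 <-> 1 = 1/5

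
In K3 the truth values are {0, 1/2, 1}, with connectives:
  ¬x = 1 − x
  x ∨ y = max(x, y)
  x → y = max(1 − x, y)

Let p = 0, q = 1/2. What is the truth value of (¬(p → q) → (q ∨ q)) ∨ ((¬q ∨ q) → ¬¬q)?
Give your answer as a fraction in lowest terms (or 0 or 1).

1

p → q = 0 → 1/2 = 1
¬(p → q) = ¬1 = 0
q ∨ q = 1/2 ∨ 1/2 = 1/2
¬(p → q) → (q ∨ q) = 0 → 1/2 = 1
¬q = ¬1/2 = 1/2
¬q ∨ q = 1/2 ∨ 1/2 = 1/2
¬q = ¬1/2 = 1/2
¬¬q = ¬1/2 = 1/2
(¬q ∨ q) → ¬¬q = 1/2 → 1/2 = 1/2
(¬(p → q) → (q ∨ q)) ∨ ((¬q ∨ q) → ¬¬q) = 1 ∨ 1/2 = 1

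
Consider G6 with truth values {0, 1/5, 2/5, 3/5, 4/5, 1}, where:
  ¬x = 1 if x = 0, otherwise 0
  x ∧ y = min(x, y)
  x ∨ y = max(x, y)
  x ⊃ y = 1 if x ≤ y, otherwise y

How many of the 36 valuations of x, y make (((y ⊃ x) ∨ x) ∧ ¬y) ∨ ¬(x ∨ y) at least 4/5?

6

value 1: 6 assignments (counts)
value 0: 30 assignments
So 6 of the 36 assignments meet the threshold.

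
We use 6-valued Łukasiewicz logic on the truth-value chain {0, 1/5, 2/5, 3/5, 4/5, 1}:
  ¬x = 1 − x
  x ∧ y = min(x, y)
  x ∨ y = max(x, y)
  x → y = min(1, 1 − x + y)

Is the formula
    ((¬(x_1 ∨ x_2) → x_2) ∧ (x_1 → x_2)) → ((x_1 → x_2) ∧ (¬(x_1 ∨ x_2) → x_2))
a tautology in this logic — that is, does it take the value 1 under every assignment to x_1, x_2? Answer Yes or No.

At x_1 = 1/5, x_2 = 3/5, for instance:
x_1 ∨ x_2 = 1/5 ∨ 3/5 = 3/5
¬(x_1 ∨ x_2) = ¬3/5 = 2/5
¬(x_1 ∨ x_2) → x_2 = 2/5 → 3/5 = 1
x_1 → x_2 = 1/5 → 3/5 = 1
(¬(x_1 ∨ x_2) → x_2) ∧ (x_1 → x_2) = 1 ∧ 1 = 1
(x_1 → x_2) ∧ (¬(x_1 ∨ x_2) → x_2) = 1 ∧ 1 = 1
((¬(x_1 ∨ x_2) → x_2) ∧ (x_1 → x_2)) → ((x_1 → x_2) ∧ (¬(x_1 ∨ x_2) → x_2)) = 1 → 1 = 1
and checking the remaining 35 assignments likewise gives ≥ 1 in every case.

Yes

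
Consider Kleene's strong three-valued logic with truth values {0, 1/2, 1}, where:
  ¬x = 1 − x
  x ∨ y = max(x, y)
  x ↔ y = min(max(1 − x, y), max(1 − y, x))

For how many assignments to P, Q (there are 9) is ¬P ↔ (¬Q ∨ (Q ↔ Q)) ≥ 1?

2

P = 0, Q = 0 ↦ 1  ≥
P = 0, Q = 1/2 ↦ 1/2  <
P = 0, Q = 1 ↦ 1  ≥
P = 1/2, Q = 0 ↦ 1/2  <
P = 1/2, Q = 1/2 ↦ 1/2  <
P = 1/2, Q = 1 ↦ 1/2  <
P = 1, Q = 0 ↦ 0  <
P = 1, Q = 1/2 ↦ 1/2  <
P = 1, Q = 1 ↦ 0  <
So 2 of the 9 assignments meet the threshold.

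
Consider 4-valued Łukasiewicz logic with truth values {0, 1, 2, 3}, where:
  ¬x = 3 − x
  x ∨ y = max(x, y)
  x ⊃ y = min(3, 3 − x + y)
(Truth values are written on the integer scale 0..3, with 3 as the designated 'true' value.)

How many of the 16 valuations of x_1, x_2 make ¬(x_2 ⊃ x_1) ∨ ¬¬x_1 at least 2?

11

x_1 = 0, x_2 = 0 ↦ 0  <
x_1 = 0, x_2 = 1 ↦ 1  <
x_1 = 0, x_2 = 2 ↦ 2  ≥
x_1 = 0, x_2 = 3 ↦ 3  ≥
x_1 = 1, x_2 = 0 ↦ 1  <
x_1 = 1, x_2 = 1 ↦ 1  <
x_1 = 1, x_2 = 2 ↦ 1  <
x_1 = 1, x_2 = 3 ↦ 2  ≥
x_1 = 2, x_2 = 0 ↦ 2  ≥
x_1 = 2, x_2 = 1 ↦ 2  ≥
x_1 = 2, x_2 = 2 ↦ 2  ≥
x_1 = 2, x_2 = 3 ↦ 2  ≥
x_1 = 3, x_2 = 0 ↦ 3  ≥
x_1 = 3, x_2 = 1 ↦ 3  ≥
x_1 = 3, x_2 = 2 ↦ 3  ≥
x_1 = 3, x_2 = 3 ↦ 3  ≥
So 11 of the 16 assignments meet the threshold.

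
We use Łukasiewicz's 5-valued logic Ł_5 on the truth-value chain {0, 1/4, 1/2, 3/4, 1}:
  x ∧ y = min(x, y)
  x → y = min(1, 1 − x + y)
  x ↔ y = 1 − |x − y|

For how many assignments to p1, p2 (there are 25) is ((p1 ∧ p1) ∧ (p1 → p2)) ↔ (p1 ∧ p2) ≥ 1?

19

value 1: 19 assignments (counts)
value 3/4: 5 assignments
value 1/2: 1 assignment
So 19 of the 25 assignments meet the threshold.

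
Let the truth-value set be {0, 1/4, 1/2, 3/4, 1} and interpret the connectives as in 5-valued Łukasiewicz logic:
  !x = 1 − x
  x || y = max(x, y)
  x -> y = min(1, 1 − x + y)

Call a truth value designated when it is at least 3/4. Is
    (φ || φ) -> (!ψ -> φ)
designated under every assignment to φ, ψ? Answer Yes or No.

At φ = 1/4, ψ = 1/2, for instance:
φ || φ = 1/4 || 1/4 = 1/4
!ψ = !1/2 = 1/2
!ψ -> φ = 1/2 -> 1/4 = 3/4
(φ || φ) -> (!ψ -> φ) = 1/4 -> 3/4 = 1
and checking the remaining 24 assignments likewise gives ≥ 3/4 in every case.

Yes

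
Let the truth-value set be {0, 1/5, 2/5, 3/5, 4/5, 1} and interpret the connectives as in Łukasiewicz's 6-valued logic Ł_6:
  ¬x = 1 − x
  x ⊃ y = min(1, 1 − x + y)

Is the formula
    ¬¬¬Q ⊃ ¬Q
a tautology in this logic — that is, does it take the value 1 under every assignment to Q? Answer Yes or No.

Yes

Q = 0 ↦ 1
Q = 1/5 ↦ 1
Q = 2/5 ↦ 1
Q = 3/5 ↦ 1
Q = 4/5 ↦ 1
Q = 1 ↦ 1
Every assignment gives a value ≥ 1.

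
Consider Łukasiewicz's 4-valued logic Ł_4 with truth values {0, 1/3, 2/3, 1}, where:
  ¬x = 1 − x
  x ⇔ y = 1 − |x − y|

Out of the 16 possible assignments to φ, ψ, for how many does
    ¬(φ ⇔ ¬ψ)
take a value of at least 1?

2

φ = 0, ψ = 0 ↦ 1  ≥
φ = 0, ψ = 1/3 ↦ 2/3  <
φ = 0, ψ = 2/3 ↦ 1/3  <
φ = 0, ψ = 1 ↦ 0  <
φ = 1/3, ψ = 0 ↦ 2/3  <
φ = 1/3, ψ = 1/3 ↦ 1/3  <
φ = 1/3, ψ = 2/3 ↦ 0  <
φ = 1/3, ψ = 1 ↦ 1/3  <
φ = 2/3, ψ = 0 ↦ 1/3  <
φ = 2/3, ψ = 1/3 ↦ 0  <
φ = 2/3, ψ = 2/3 ↦ 1/3  <
φ = 2/3, ψ = 1 ↦ 2/3  <
φ = 1, ψ = 0 ↦ 0  <
φ = 1, ψ = 1/3 ↦ 1/3  <
φ = 1, ψ = 2/3 ↦ 2/3  <
φ = 1, ψ = 1 ↦ 1  ≥
So 2 of the 16 assignments meet the threshold.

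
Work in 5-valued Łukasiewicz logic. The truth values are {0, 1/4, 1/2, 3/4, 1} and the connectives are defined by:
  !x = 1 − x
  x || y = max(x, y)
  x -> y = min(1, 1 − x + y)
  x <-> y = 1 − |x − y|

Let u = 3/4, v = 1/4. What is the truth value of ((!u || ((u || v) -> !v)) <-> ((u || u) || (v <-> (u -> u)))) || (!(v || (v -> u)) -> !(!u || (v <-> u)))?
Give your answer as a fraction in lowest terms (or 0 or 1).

!u = !3/4 = 1/4
u || v = 3/4 || 1/4 = 3/4
!v = !1/4 = 3/4
(u || v) -> !v = 3/4 -> 3/4 = 1
!u || ((u || v) -> !v) = 1/4 || 1 = 1
u || u = 3/4 || 3/4 = 3/4
u -> u = 3/4 -> 3/4 = 1
v <-> (u -> u) = 1/4 <-> 1 = 1/4
(u || u) || (v <-> (u -> u)) = 3/4 || 1/4 = 3/4
(!u || ((u || v) -> !v)) <-> ((u || u) || (v <-> (u -> u))) = 1 <-> 3/4 = 3/4
v -> u = 1/4 -> 3/4 = 1
v || (v -> u) = 1/4 || 1 = 1
!(v || (v -> u)) = !1 = 0
!u = !3/4 = 1/4
v <-> u = 1/4 <-> 3/4 = 1/2
!u || (v <-> u) = 1/4 || 1/2 = 1/2
!(!u || (v <-> u)) = !1/2 = 1/2
!(v || (v -> u)) -> !(!u || (v <-> u)) = 0 -> 1/2 = 1
((!u || ((u || v) -> !v)) <-> ((u || u) || (v <-> (u -> u)))) || (!(v || (v -> u)) -> !(!u || (v <-> u))) = 3/4 || 1 = 1

1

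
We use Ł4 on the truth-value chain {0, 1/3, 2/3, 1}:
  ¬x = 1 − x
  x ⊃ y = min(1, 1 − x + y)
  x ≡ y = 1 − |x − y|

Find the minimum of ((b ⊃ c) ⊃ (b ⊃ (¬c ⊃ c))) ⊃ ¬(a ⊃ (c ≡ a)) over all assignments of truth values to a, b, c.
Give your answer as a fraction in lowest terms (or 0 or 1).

0

Take a = 0, b = 0, c = 0:
b ⊃ c = 0 ⊃ 0 = 1
¬c = ¬0 = 1
¬c ⊃ c = 1 ⊃ 0 = 0
b ⊃ (¬c ⊃ c) = 0 ⊃ 0 = 1
(b ⊃ c) ⊃ (b ⊃ (¬c ⊃ c)) = 1 ⊃ 1 = 1
c ≡ a = 0 ≡ 0 = 1
a ⊃ (c ≡ a) = 0 ⊃ 1 = 1
¬(a ⊃ (c ≡ a)) = ¬1 = 0
((b ⊃ c) ⊃ (b ⊃ (¬c ⊃ c))) ⊃ ¬(a ⊃ (c ≡ a)) = 1 ⊃ 0 = 0
No assignment yields a value below 0, so this is the minimum.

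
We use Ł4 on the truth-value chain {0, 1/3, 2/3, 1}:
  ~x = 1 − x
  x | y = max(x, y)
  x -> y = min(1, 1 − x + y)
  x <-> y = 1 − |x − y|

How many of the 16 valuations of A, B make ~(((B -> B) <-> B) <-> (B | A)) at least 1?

1

A = 0, B = 0 ↦ 0  <
A = 0, B = 1/3 ↦ 0  <
A = 0, B = 2/3 ↦ 0  <
A = 0, B = 1 ↦ 0  <
A = 1/3, B = 0 ↦ 1/3  <
A = 1/3, B = 1/3 ↦ 0  <
A = 1/3, B = 2/3 ↦ 0  <
A = 1/3, B = 1 ↦ 0  <
A = 2/3, B = 0 ↦ 2/3  <
A = 2/3, B = 1/3 ↦ 1/3  <
A = 2/3, B = 2/3 ↦ 0  <
A = 2/3, B = 1 ↦ 0  <
A = 1, B = 0 ↦ 1  ≥
A = 1, B = 1/3 ↦ 2/3  <
A = 1, B = 2/3 ↦ 1/3  <
A = 1, B = 1 ↦ 0  <
So 1 of the 16 assignments meets the threshold.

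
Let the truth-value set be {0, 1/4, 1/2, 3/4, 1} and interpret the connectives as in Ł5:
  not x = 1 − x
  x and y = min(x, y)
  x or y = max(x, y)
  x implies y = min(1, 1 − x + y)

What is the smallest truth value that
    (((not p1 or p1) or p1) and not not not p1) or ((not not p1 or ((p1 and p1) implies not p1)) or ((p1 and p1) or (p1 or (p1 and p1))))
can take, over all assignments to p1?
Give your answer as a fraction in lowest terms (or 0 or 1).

3/4

Take p1 = 3/4:
not p1 = not 3/4 = 1/4
not p1 or p1 = 1/4 or 3/4 = 3/4
(not p1 or p1) or p1 = 3/4 or 3/4 = 3/4
not p1 = not 3/4 = 1/4
not not p1 = not 1/4 = 3/4
not not not p1 = not 3/4 = 1/4
((not p1 or p1) or p1) and not not not p1 = 3/4 and 1/4 = 1/4
not p1 = not 3/4 = 1/4
not not p1 = not 1/4 = 3/4
p1 and p1 = 3/4 and 3/4 = 3/4
not p1 = not 3/4 = 1/4
(p1 and p1) implies not p1 = 3/4 implies 1/4 = 1/2
not not p1 or ((p1 and p1) implies not p1) = 3/4 or 1/2 = 3/4
p1 and p1 = 3/4 and 3/4 = 3/4
p1 and p1 = 3/4 and 3/4 = 3/4
p1 or (p1 and p1) = 3/4 or 3/4 = 3/4
(p1 and p1) or (p1 or (p1 and p1)) = 3/4 or 3/4 = 3/4
(not not p1 or ((p1 and p1) implies not p1)) or ((p1 and p1) or (p1 or (p1 and p1))) = 3/4 or 3/4 = 3/4
(((not p1 or p1) or p1) and not not not p1) or ((not not p1 or ((p1 and p1) implies not p1)) or ((p1 and p1) or (p1 or (p1 and p1)))) = 1/4 or 3/4 = 3/4
No assignment yields a value below 3/4, so this is the minimum.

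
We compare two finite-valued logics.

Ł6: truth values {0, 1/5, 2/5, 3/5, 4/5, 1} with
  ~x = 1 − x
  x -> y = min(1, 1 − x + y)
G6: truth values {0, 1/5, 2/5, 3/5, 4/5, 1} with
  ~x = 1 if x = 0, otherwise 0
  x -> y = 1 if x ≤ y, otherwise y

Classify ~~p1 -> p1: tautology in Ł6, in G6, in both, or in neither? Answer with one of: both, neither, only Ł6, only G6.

only Ł6

In Ł6: every assignment gives 1 — tautology.
In G6: at p1 = 1/5 the value is 1/5 — not a tautology.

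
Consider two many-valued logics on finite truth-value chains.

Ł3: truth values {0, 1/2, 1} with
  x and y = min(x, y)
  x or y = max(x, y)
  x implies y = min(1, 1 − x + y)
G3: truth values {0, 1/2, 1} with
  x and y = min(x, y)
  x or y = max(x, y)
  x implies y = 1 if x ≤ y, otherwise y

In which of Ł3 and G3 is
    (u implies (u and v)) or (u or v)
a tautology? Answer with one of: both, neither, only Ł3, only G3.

neither

In Ł3: at u = 1/2, v = 0 the value is 1/2 — not a tautology.
In G3: at u = 1/2, v = 0 the value is 1/2 — not a tautology.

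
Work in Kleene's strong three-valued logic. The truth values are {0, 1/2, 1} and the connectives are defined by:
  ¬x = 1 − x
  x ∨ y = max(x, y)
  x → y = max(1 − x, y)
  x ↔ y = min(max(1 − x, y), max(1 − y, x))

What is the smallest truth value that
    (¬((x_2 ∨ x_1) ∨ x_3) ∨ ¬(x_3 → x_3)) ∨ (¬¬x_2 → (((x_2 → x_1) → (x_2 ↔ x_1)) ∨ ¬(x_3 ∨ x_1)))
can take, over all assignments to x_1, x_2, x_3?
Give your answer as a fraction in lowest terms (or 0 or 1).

1/2

Take x_1 = 0, x_2 = 1/2, x_3 = 1/2:
x_2 ∨ x_1 = 1/2 ∨ 0 = 1/2
(x_2 ∨ x_1) ∨ x_3 = 1/2 ∨ 1/2 = 1/2
¬((x_2 ∨ x_1) ∨ x_3) = ¬1/2 = 1/2
x_3 → x_3 = 1/2 → 1/2 = 1/2
¬(x_3 → x_3) = ¬1/2 = 1/2
¬((x_2 ∨ x_1) ∨ x_3) ∨ ¬(x_3 → x_3) = 1/2 ∨ 1/2 = 1/2
¬x_2 = ¬1/2 = 1/2
¬¬x_2 = ¬1/2 = 1/2
x_2 → x_1 = 1/2 → 0 = 1/2
x_2 ↔ x_1 = 1/2 ↔ 0 = 1/2
(x_2 → x_1) → (x_2 ↔ x_1) = 1/2 → 1/2 = 1/2
x_3 ∨ x_1 = 1/2 ∨ 0 = 1/2
¬(x_3 ∨ x_1) = ¬1/2 = 1/2
((x_2 → x_1) → (x_2 ↔ x_1)) ∨ ¬(x_3 ∨ x_1) = 1/2 ∨ 1/2 = 1/2
¬¬x_2 → (((x_2 → x_1) → (x_2 ↔ x_1)) ∨ ¬(x_3 ∨ x_1)) = 1/2 → 1/2 = 1/2
(¬((x_2 ∨ x_1) ∨ x_3) ∨ ¬(x_3 → x_3)) ∨ (¬¬x_2 → (((x_2 → x_1) → (x_2 ↔ x_1)) ∨ ¬(x_3 ∨ x_1))) = 1/2 ∨ 1/2 = 1/2
No assignment yields a value below 1/2, so this is the minimum.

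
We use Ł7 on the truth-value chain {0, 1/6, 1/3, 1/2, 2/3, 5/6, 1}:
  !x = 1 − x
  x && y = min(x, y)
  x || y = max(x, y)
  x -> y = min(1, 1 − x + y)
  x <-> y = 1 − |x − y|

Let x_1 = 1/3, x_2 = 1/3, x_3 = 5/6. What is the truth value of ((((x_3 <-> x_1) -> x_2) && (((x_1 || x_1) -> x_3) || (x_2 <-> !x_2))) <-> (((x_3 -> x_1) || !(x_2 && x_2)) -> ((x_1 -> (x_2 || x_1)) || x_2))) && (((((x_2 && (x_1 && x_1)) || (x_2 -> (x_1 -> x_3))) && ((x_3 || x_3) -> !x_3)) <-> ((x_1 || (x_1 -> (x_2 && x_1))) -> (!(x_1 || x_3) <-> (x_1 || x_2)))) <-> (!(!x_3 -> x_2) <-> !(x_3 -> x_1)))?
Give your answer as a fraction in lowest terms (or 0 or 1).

x_3 <-> x_1 = 5/6 <-> 1/3 = 1/2
(x_3 <-> x_1) -> x_2 = 1/2 -> 1/3 = 5/6
x_1 || x_1 = 1/3 || 1/3 = 1/3
(x_1 || x_1) -> x_3 = 1/3 -> 5/6 = 1
!x_2 = !1/3 = 2/3
x_2 <-> !x_2 = 1/3 <-> 2/3 = 2/3
((x_1 || x_1) -> x_3) || (x_2 <-> !x_2) = 1 || 2/3 = 1
((x_3 <-> x_1) -> x_2) && (((x_1 || x_1) -> x_3) || (x_2 <-> !x_2)) = 5/6 && 1 = 5/6
x_3 -> x_1 = 5/6 -> 1/3 = 1/2
x_2 && x_2 = 1/3 && 1/3 = 1/3
!(x_2 && x_2) = !1/3 = 2/3
(x_3 -> x_1) || !(x_2 && x_2) = 1/2 || 2/3 = 2/3
x_2 || x_1 = 1/3 || 1/3 = 1/3
x_1 -> (x_2 || x_1) = 1/3 -> 1/3 = 1
(x_1 -> (x_2 || x_1)) || x_2 = 1 || 1/3 = 1
((x_3 -> x_1) || !(x_2 && x_2)) -> ((x_1 -> (x_2 || x_1)) || x_2) = 2/3 -> 1 = 1
(((x_3 <-> x_1) -> x_2) && (((x_1 || x_1) -> x_3) || (x_2 <-> !x_2))) <-> (((x_3 -> x_1) || !(x_2 && x_2)) -> ((x_1 -> (x_2 || x_1)) || x_2)) = 5/6 <-> 1 = 5/6
x_1 && x_1 = 1/3 && 1/3 = 1/3
x_2 && (x_1 && x_1) = 1/3 && 1/3 = 1/3
x_1 -> x_3 = 1/3 -> 5/6 = 1
x_2 -> (x_1 -> x_3) = 1/3 -> 1 = 1
(x_2 && (x_1 && x_1)) || (x_2 -> (x_1 -> x_3)) = 1/3 || 1 = 1
x_3 || x_3 = 5/6 || 5/6 = 5/6
!x_3 = !5/6 = 1/6
(x_3 || x_3) -> !x_3 = 5/6 -> 1/6 = 1/3
((x_2 && (x_1 && x_1)) || (x_2 -> (x_1 -> x_3))) && ((x_3 || x_3) -> !x_3) = 1 && 1/3 = 1/3
x_2 && x_1 = 1/3 && 1/3 = 1/3
x_1 -> (x_2 && x_1) = 1/3 -> 1/3 = 1
x_1 || (x_1 -> (x_2 && x_1)) = 1/3 || 1 = 1
x_1 || x_3 = 1/3 || 5/6 = 5/6
!(x_1 || x_3) = !5/6 = 1/6
x_1 || x_2 = 1/3 || 1/3 = 1/3
!(x_1 || x_3) <-> (x_1 || x_2) = 1/6 <-> 1/3 = 5/6
(x_1 || (x_1 -> (x_2 && x_1))) -> (!(x_1 || x_3) <-> (x_1 || x_2)) = 1 -> 5/6 = 5/6
(((x_2 && (x_1 && x_1)) || (x_2 -> (x_1 -> x_3))) && ((x_3 || x_3) -> !x_3)) <-> ((x_1 || (x_1 -> (x_2 && x_1))) -> (!(x_1 || x_3) <-> (x_1 || x_2))) = 1/3 <-> 5/6 = 1/2
!x_3 = !5/6 = 1/6
!x_3 -> x_2 = 1/6 -> 1/3 = 1
!(!x_3 -> x_2) = !1 = 0
x_3 -> x_1 = 5/6 -> 1/3 = 1/2
!(x_3 -> x_1) = !1/2 = 1/2
!(!x_3 -> x_2) <-> !(x_3 -> x_1) = 0 <-> 1/2 = 1/2
((((x_2 && (x_1 && x_1)) || (x_2 -> (x_1 -> x_3))) && ((x_3 || x_3) -> !x_3)) <-> ((x_1 || (x_1 -> (x_2 && x_1))) -> (!(x_1 || x_3) <-> (x_1 || x_2)))) <-> (!(!x_3 -> x_2) <-> !(x_3 -> x_1)) = 1/2 <-> 1/2 = 1
((((x_3 <-> x_1) -> x_2) && (((x_1 || x_1) -> x_3) || (x_2 <-> !x_2))) <-> (((x_3 -> x_1) || !(x_2 && x_2)) -> ((x_1 -> (x_2 || x_1)) || x_2))) && (((((x_2 && (x_1 && x_1)) || (x_2 -> (x_1 -> x_3))) && ((x_3 || x_3) -> !x_3)) <-> ((x_1 || (x_1 -> (x_2 && x_1))) -> (!(x_1 || x_3) <-> (x_1 || x_2)))) <-> (!(!x_3 -> x_2) <-> !(x_3 -> x_1))) = 5/6 && 1 = 5/6

5/6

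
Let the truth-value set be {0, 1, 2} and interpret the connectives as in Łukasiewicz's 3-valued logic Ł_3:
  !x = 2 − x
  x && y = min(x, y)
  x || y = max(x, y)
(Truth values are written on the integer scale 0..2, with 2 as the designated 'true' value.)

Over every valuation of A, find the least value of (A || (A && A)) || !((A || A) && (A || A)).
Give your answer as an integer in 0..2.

1

Take A = 1:
A && A = 1 && 1 = 1
A || (A && A) = 1 || 1 = 1
A || A = 1 || 1 = 1
A || A = 1 || 1 = 1
(A || A) && (A || A) = 1 && 1 = 1
!((A || A) && (A || A)) = !1 = 1
(A || (A && A)) || !((A || A) && (A || A)) = 1 || 1 = 1
No assignment yields a value below 1, so this is the minimum.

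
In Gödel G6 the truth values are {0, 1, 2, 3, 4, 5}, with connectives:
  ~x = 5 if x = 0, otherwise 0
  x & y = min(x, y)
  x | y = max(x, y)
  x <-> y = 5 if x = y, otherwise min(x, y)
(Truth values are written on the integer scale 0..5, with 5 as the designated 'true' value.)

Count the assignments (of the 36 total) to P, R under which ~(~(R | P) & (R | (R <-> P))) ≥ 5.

value 5: 35 assignments (counts)
value 0: 1 assignment
So 35 of the 36 assignments meet the threshold.

35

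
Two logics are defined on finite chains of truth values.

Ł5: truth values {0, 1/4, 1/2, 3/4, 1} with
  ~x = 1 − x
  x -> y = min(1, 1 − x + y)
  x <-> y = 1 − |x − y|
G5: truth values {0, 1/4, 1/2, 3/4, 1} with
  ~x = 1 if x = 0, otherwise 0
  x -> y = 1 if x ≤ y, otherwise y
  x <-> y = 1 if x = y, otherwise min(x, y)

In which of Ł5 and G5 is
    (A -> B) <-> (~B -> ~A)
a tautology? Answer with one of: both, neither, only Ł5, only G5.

only Ł5

In Ł5: every assignment gives 1 — tautology.
In G5: at A = 1/2, B = 1/4 the value is 1/4 — not a tautology.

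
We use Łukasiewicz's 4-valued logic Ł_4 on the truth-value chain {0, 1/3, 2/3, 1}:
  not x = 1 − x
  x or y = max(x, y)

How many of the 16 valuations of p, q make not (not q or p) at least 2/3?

4

p = 0, q = 0 ↦ 0  <
p = 0, q = 1/3 ↦ 1/3  <
p = 0, q = 2/3 ↦ 2/3  ≥
p = 0, q = 1 ↦ 1  ≥
p = 1/3, q = 0 ↦ 0  <
p = 1/3, q = 1/3 ↦ 1/3  <
p = 1/3, q = 2/3 ↦ 2/3  ≥
p = 1/3, q = 1 ↦ 2/3  ≥
p = 2/3, q = 0 ↦ 0  <
p = 2/3, q = 1/3 ↦ 1/3  <
p = 2/3, q = 2/3 ↦ 1/3  <
p = 2/3, q = 1 ↦ 1/3  <
p = 1, q = 0 ↦ 0  <
p = 1, q = 1/3 ↦ 0  <
p = 1, q = 2/3 ↦ 0  <
p = 1, q = 1 ↦ 0  <
So 4 of the 16 assignments meet the threshold.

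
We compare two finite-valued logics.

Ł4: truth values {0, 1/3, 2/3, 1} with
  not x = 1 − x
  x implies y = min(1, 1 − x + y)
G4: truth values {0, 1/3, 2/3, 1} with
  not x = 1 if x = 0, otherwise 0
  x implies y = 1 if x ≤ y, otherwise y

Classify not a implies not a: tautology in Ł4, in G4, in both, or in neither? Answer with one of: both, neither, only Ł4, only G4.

In Ł4: every assignment gives 1 — tautology.
In G4: every assignment gives 1 — tautology.

both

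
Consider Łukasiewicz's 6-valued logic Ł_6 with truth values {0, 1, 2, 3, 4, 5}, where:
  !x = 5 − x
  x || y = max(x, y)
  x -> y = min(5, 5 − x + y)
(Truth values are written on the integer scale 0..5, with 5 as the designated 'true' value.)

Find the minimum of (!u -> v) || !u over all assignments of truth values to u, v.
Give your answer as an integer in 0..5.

3

Take u = 2, v = 0:
!u = !2 = 3
!u -> v = 3 -> 0 = 2
!u = !2 = 3
(!u -> v) || !u = 2 || 3 = 3
No assignment yields a value below 3, so this is the minimum.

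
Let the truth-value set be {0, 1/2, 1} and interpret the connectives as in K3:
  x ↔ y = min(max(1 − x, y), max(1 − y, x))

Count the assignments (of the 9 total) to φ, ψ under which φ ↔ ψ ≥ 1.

φ = 0, ψ = 0 ↦ 1  ≥
φ = 0, ψ = 1/2 ↦ 1/2  <
φ = 0, ψ = 1 ↦ 0  <
φ = 1/2, ψ = 0 ↦ 1/2  <
φ = 1/2, ψ = 1/2 ↦ 1/2  <
φ = 1/2, ψ = 1 ↦ 1/2  <
φ = 1, ψ = 0 ↦ 0  <
φ = 1, ψ = 1/2 ↦ 1/2  <
φ = 1, ψ = 1 ↦ 1  ≥
So 2 of the 9 assignments meet the threshold.

2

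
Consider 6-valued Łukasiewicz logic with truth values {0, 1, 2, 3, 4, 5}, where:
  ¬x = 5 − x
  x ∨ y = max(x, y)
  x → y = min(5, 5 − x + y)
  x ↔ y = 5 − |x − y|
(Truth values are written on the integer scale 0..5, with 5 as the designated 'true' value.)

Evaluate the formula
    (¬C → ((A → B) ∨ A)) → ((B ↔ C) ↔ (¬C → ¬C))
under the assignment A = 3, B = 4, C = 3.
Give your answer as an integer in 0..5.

¬C = ¬3 = 2
A → B = 3 → 4 = 5
(A → B) ∨ A = 5 ∨ 3 = 5
¬C → ((A → B) ∨ A) = 2 → 5 = 5
B ↔ C = 4 ↔ 3 = 4
¬C = ¬3 = 2
¬C = ¬3 = 2
¬C → ¬C = 2 → 2 = 5
(B ↔ C) ↔ (¬C → ¬C) = 4 ↔ 5 = 4
(¬C → ((A → B) ∨ A)) → ((B ↔ C) ↔ (¬C → ¬C)) = 5 → 4 = 4

4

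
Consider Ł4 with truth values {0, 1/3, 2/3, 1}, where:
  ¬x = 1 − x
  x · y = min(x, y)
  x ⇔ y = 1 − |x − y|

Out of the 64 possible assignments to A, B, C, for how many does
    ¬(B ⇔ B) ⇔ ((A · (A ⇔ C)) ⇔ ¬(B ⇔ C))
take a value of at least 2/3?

17

value 1: 4 assignments (counts)
value 2/3: 13 assignments (counts)
value 1/3: 28 assignments
value 0: 19 assignments
So 17 of the 64 assignments meet the threshold.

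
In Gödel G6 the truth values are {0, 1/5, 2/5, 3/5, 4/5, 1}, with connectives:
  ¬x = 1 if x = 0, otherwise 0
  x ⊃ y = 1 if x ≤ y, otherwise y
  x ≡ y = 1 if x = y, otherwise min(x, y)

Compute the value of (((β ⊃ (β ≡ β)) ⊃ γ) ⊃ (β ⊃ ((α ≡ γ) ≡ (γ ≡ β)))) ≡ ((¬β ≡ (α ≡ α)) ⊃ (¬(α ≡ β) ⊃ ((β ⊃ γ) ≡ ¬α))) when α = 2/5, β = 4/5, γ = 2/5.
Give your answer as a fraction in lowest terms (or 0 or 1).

β ≡ β = 4/5 ≡ 4/5 = 1
β ⊃ (β ≡ β) = 4/5 ⊃ 1 = 1
(β ⊃ (β ≡ β)) ⊃ γ = 1 ⊃ 2/5 = 2/5
α ≡ γ = 2/5 ≡ 2/5 = 1
γ ≡ β = 2/5 ≡ 4/5 = 2/5
(α ≡ γ) ≡ (γ ≡ β) = 1 ≡ 2/5 = 2/5
β ⊃ ((α ≡ γ) ≡ (γ ≡ β)) = 4/5 ⊃ 2/5 = 2/5
((β ⊃ (β ≡ β)) ⊃ γ) ⊃ (β ⊃ ((α ≡ γ) ≡ (γ ≡ β))) = 2/5 ⊃ 2/5 = 1
¬β = ¬4/5 = 0
α ≡ α = 2/5 ≡ 2/5 = 1
¬β ≡ (α ≡ α) = 0 ≡ 1 = 0
α ≡ β = 2/5 ≡ 4/5 = 2/5
¬(α ≡ β) = ¬2/5 = 0
β ⊃ γ = 4/5 ⊃ 2/5 = 2/5
¬α = ¬2/5 = 0
(β ⊃ γ) ≡ ¬α = 2/5 ≡ 0 = 0
¬(α ≡ β) ⊃ ((β ⊃ γ) ≡ ¬α) = 0 ⊃ 0 = 1
(¬β ≡ (α ≡ α)) ⊃ (¬(α ≡ β) ⊃ ((β ⊃ γ) ≡ ¬α)) = 0 ⊃ 1 = 1
(((β ⊃ (β ≡ β)) ⊃ γ) ⊃ (β ⊃ ((α ≡ γ) ≡ (γ ≡ β)))) ≡ ((¬β ≡ (α ≡ α)) ⊃ (¬(α ≡ β) ⊃ ((β ⊃ γ) ≡ ¬α))) = 1 ≡ 1 = 1

1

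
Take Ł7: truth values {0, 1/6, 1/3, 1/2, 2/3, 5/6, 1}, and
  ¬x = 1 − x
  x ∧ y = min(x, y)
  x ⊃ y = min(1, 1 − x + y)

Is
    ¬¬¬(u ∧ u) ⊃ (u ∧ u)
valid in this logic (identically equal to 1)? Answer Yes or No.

No

Counterexample: take u = 0.
u ∧ u = 0 ∧ 0 = 0
¬(u ∧ u) = ¬0 = 1
¬¬(u ∧ u) = ¬1 = 0
¬¬¬(u ∧ u) = ¬0 = 1
u ∧ u = 0 ∧ 0 = 0
¬¬¬(u ∧ u) ⊃ (u ∧ u) = 1 ⊃ 0 = 0
This gives 0 ≠ 1.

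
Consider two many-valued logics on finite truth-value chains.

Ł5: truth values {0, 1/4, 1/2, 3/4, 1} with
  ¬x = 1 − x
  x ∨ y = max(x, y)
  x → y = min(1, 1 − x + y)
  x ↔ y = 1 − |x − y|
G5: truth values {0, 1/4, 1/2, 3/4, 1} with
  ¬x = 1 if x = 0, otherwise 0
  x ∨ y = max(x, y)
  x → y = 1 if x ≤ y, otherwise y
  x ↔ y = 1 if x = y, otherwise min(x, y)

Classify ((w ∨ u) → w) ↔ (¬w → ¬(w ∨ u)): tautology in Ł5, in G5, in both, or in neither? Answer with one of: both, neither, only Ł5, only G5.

In Ł5: every assignment gives 1 — tautology.
In G5: at u = 1/2, w = 1/4 the value is 1/4 — not a tautology.

only Ł5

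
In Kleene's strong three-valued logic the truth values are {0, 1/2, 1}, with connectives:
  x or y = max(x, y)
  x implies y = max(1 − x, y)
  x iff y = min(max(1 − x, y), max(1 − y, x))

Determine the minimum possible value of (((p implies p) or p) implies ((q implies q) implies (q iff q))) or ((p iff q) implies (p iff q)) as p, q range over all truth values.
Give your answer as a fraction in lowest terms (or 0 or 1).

Take p = 0, q = 1/2:
p implies p = 0 implies 0 = 1
(p implies p) or p = 1 or 0 = 1
q implies q = 1/2 implies 1/2 = 1/2
q iff q = 1/2 iff 1/2 = 1/2
(q implies q) implies (q iff q) = 1/2 implies 1/2 = 1/2
((p implies p) or p) implies ((q implies q) implies (q iff q)) = 1 implies 1/2 = 1/2
p iff q = 0 iff 1/2 = 1/2
p iff q = 0 iff 1/2 = 1/2
(p iff q) implies (p iff q) = 1/2 implies 1/2 = 1/2
(((p implies p) or p) implies ((q implies q) implies (q iff q))) or ((p iff q) implies (p iff q)) = 1/2 or 1/2 = 1/2
No assignment yields a value below 1/2, so this is the minimum.

1/2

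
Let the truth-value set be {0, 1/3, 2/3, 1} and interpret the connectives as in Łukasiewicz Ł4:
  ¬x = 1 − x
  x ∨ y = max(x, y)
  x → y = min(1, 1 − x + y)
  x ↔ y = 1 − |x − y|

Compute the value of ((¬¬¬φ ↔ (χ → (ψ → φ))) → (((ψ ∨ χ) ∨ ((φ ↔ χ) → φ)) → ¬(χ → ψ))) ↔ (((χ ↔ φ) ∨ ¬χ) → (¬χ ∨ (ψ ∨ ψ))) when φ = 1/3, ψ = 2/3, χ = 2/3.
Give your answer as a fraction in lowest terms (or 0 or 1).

¬φ = ¬1/3 = 2/3
¬¬φ = ¬2/3 = 1/3
¬¬¬φ = ¬1/3 = 2/3
ψ → φ = 2/3 → 1/3 = 2/3
χ → (ψ → φ) = 2/3 → 2/3 = 1
¬¬¬φ ↔ (χ → (ψ → φ)) = 2/3 ↔ 1 = 2/3
ψ ∨ χ = 2/3 ∨ 2/3 = 2/3
φ ↔ χ = 1/3 ↔ 2/3 = 2/3
(φ ↔ χ) → φ = 2/3 → 1/3 = 2/3
(ψ ∨ χ) ∨ ((φ ↔ χ) → φ) = 2/3 ∨ 2/3 = 2/3
χ → ψ = 2/3 → 2/3 = 1
¬(χ → ψ) = ¬1 = 0
((ψ ∨ χ) ∨ ((φ ↔ χ) → φ)) → ¬(χ → ψ) = 2/3 → 0 = 1/3
(¬¬¬φ ↔ (χ → (ψ → φ))) → (((ψ ∨ χ) ∨ ((φ ↔ χ) → φ)) → ¬(χ → ψ)) = 2/3 → 1/3 = 2/3
χ ↔ φ = 2/3 ↔ 1/3 = 2/3
¬χ = ¬2/3 = 1/3
(χ ↔ φ) ∨ ¬χ = 2/3 ∨ 1/3 = 2/3
¬χ = ¬2/3 = 1/3
ψ ∨ ψ = 2/3 ∨ 2/3 = 2/3
¬χ ∨ (ψ ∨ ψ) = 1/3 ∨ 2/3 = 2/3
((χ ↔ φ) ∨ ¬χ) → (¬χ ∨ (ψ ∨ ψ)) = 2/3 → 2/3 = 1
((¬¬¬φ ↔ (χ → (ψ → φ))) → (((ψ ∨ χ) ∨ ((φ ↔ χ) → φ)) → ¬(χ → ψ))) ↔ (((χ ↔ φ) ∨ ¬χ) → (¬χ ∨ (ψ ∨ ψ))) = 2/3 ↔ 1 = 2/3

2/3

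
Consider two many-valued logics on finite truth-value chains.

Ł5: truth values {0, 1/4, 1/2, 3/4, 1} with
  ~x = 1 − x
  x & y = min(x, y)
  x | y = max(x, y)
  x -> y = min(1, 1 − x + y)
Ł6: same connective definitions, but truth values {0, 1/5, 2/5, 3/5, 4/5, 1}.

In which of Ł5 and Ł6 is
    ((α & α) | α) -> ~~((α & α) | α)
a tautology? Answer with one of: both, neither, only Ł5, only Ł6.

In Ł5: every assignment gives 1 — tautology.
In Ł6: every assignment gives 1 — tautology.

both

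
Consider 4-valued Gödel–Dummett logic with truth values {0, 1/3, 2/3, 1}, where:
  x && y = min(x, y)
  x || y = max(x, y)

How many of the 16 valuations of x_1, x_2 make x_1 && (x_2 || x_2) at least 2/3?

x_1 = 0, x_2 = 0 ↦ 0  <
x_1 = 0, x_2 = 1/3 ↦ 0  <
x_1 = 0, x_2 = 2/3 ↦ 0  <
x_1 = 0, x_2 = 1 ↦ 0  <
x_1 = 1/3, x_2 = 0 ↦ 0  <
x_1 = 1/3, x_2 = 1/3 ↦ 1/3  <
x_1 = 1/3, x_2 = 2/3 ↦ 1/3  <
x_1 = 1/3, x_2 = 1 ↦ 1/3  <
x_1 = 2/3, x_2 = 0 ↦ 0  <
x_1 = 2/3, x_2 = 1/3 ↦ 1/3  <
x_1 = 2/3, x_2 = 2/3 ↦ 2/3  ≥
x_1 = 2/3, x_2 = 1 ↦ 2/3  ≥
x_1 = 1, x_2 = 0 ↦ 0  <
x_1 = 1, x_2 = 1/3 ↦ 1/3  <
x_1 = 1, x_2 = 2/3 ↦ 2/3  ≥
x_1 = 1, x_2 = 1 ↦ 1  ≥
So 4 of the 16 assignments meet the threshold.

4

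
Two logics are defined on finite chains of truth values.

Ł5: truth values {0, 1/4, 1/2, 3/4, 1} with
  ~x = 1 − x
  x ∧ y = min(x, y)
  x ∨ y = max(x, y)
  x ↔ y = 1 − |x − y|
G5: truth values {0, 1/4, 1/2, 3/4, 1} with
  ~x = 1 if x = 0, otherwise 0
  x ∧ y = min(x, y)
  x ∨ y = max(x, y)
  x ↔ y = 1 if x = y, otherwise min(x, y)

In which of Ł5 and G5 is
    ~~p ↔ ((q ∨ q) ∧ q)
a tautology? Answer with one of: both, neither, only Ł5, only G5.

In Ł5: at p = 0, q = 1/4 the value is 3/4 — not a tautology.
In G5: at p = 0, q = 1/4 the value is 0 — not a tautology.

neither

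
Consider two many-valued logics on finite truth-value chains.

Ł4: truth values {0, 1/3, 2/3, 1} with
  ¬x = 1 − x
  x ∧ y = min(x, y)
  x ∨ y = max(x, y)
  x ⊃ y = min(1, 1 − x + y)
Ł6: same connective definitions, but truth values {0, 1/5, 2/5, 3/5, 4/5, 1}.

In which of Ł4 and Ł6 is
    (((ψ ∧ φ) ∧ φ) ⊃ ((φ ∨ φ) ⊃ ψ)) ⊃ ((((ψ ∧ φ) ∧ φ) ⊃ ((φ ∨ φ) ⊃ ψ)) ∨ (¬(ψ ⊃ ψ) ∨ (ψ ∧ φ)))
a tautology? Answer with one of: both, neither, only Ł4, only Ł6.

In Ł4: every assignment gives 1 — tautology.
In Ł6: every assignment gives 1 — tautology.

both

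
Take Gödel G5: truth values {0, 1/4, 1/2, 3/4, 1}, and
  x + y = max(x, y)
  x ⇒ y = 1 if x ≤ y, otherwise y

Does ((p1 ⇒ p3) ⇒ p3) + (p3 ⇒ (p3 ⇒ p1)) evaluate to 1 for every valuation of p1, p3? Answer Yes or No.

No

Counterexample: take p1 = 0, p3 = 1/4.
p1 ⇒ p3 = 0 ⇒ 1/4 = 1
(p1 ⇒ p3) ⇒ p3 = 1 ⇒ 1/4 = 1/4
p3 ⇒ p1 = 1/4 ⇒ 0 = 0
p3 ⇒ (p3 ⇒ p1) = 1/4 ⇒ 0 = 0
((p1 ⇒ p3) ⇒ p3) + (p3 ⇒ (p3 ⇒ p1)) = 1/4 + 0 = 1/4
This gives 1/4 ≠ 1.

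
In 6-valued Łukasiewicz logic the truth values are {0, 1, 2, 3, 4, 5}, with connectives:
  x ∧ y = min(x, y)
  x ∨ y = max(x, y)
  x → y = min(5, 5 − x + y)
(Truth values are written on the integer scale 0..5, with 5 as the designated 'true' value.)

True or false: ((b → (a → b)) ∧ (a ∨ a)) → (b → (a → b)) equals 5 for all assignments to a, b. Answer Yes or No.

At a = 3, b = 5, for instance:
a → b = 3 → 5 = 5
b → (a → b) = 5 → 5 = 5
a ∨ a = 3 ∨ 3 = 3
(b → (a → b)) ∧ (a ∨ a) = 5 ∧ 3 = 3
((b → (a → b)) ∧ (a ∨ a)) → (b → (a → b)) = 3 → 5 = 5
and checking the remaining 35 assignments likewise gives ≥ 5 in every case.

Yes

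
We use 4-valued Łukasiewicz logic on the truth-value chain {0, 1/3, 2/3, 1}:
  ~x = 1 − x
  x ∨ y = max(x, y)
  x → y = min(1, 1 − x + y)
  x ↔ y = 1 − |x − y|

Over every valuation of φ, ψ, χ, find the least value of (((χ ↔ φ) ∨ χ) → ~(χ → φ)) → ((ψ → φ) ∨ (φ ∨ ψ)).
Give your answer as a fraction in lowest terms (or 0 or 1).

2/3

Take φ = 0, ψ = 1/3, χ = 2/3:
χ ↔ φ = 2/3 ↔ 0 = 1/3
(χ ↔ φ) ∨ χ = 1/3 ∨ 2/3 = 2/3
χ → φ = 2/3 → 0 = 1/3
~(χ → φ) = ~1/3 = 2/3
((χ ↔ φ) ∨ χ) → ~(χ → φ) = 2/3 → 2/3 = 1
ψ → φ = 1/3 → 0 = 2/3
φ ∨ ψ = 0 ∨ 1/3 = 1/3
(ψ → φ) ∨ (φ ∨ ψ) = 2/3 ∨ 1/3 = 2/3
(((χ ↔ φ) ∨ χ) → ~(χ → φ)) → ((ψ → φ) ∨ (φ ∨ ψ)) = 1 → 2/3 = 2/3
No assignment yields a value below 2/3, so this is the minimum.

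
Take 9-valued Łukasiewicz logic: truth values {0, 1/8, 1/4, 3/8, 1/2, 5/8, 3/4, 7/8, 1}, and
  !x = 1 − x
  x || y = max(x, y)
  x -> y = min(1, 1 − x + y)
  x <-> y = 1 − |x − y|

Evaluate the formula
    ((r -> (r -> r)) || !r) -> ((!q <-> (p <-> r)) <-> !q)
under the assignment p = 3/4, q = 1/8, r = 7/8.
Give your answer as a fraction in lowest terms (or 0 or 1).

r -> r = 7/8 -> 7/8 = 1
r -> (r -> r) = 7/8 -> 1 = 1
!r = !7/8 = 1/8
(r -> (r -> r)) || !r = 1 || 1/8 = 1
!q = !1/8 = 7/8
p <-> r = 3/4 <-> 7/8 = 7/8
!q <-> (p <-> r) = 7/8 <-> 7/8 = 1
!q = !1/8 = 7/8
(!q <-> (p <-> r)) <-> !q = 1 <-> 7/8 = 7/8
((r -> (r -> r)) || !r) -> ((!q <-> (p <-> r)) <-> !q) = 1 -> 7/8 = 7/8

7/8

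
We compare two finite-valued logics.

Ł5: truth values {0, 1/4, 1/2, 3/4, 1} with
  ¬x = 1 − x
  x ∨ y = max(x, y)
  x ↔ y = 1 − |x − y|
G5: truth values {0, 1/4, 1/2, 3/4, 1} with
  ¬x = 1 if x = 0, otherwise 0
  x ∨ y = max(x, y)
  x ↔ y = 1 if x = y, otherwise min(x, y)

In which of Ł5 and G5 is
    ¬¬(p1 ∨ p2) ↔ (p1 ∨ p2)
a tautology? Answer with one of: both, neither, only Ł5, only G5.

only Ł5

In Ł5: every assignment gives 1 — tautology.
In G5: at p1 = 0, p2 = 1/4 the value is 1/4 — not a tautology.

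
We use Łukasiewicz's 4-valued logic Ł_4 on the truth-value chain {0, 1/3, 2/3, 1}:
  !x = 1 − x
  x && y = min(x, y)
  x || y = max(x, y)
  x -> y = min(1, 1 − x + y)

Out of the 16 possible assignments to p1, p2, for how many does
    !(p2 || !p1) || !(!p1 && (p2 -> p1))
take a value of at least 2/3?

11

p1 = 0, p2 = 0 ↦ 0  <
p1 = 0, p2 = 1/3 ↦ 1/3  <
p1 = 0, p2 = 2/3 ↦ 2/3  ≥
p1 = 0, p2 = 1 ↦ 1  ≥
p1 = 1/3, p2 = 0 ↦ 1/3  <
p1 = 1/3, p2 = 1/3 ↦ 1/3  <
p1 = 1/3, p2 = 2/3 ↦ 1/3  <
p1 = 1/3, p2 = 1 ↦ 2/3  ≥
p1 = 2/3, p2 = 0 ↦ 2/3  ≥
p1 = 2/3, p2 = 1/3 ↦ 2/3  ≥
p1 = 2/3, p2 = 2/3 ↦ 2/3  ≥
p1 = 2/3, p2 = 1 ↦ 2/3  ≥
p1 = 1, p2 = 0 ↦ 1  ≥
p1 = 1, p2 = 1/3 ↦ 1  ≥
p1 = 1, p2 = 2/3 ↦ 1  ≥
p1 = 1, p2 = 1 ↦ 1  ≥
So 11 of the 16 assignments meet the threshold.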